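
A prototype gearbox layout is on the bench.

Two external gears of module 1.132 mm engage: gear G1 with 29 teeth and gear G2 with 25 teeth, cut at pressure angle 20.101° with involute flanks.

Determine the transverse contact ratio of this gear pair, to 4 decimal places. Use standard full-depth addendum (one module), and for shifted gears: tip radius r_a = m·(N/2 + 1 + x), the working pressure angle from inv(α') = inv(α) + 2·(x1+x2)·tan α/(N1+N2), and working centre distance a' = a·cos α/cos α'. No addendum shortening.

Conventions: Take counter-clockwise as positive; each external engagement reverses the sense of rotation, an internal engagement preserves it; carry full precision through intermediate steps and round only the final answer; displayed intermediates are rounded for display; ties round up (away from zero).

1.6247

topology: single-mesh involute geometry — m = 1.132, 29T/25T pair
base radii: r_b1 = 15.414195, r_b2 = 13.288099
tip radii: r_a1 = 17.546000, r_a2 = 15.282000
no profile shift: α' = α, a' = a
action lengths: √(r_a1²−r_b1²) = 8.382405, √(r_a2²−r_b2²) = 7.547579
base pitch p_b = π·m·cos α = 3.339663
CR = (8.382405 + 7.547579 − 30.564000·sin 20.10100°)/3.339663 = 1.624675
contact ratio ≈ 1.6247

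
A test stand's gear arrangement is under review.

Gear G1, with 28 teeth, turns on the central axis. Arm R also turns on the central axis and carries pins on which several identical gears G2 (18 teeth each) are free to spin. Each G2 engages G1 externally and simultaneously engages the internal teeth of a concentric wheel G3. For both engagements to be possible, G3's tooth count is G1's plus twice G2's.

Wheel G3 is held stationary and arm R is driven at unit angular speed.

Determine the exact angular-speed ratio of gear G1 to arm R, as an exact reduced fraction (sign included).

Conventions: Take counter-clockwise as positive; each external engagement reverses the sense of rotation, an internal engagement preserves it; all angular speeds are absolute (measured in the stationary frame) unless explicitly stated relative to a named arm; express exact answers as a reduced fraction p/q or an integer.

recognized (axles ride arm R): planetary set, 28/18/64 teeth
ring teeth: 28 + 2·18 = 64
28(ω_sun−ω_arm) = −64(ω_ring−ω_arm),  ω_ring = 0, ω_arm = 1
ω_sun = 1 − (64/28)(0−1) = 23/7
ω_out/ω_in = 23/7

23/7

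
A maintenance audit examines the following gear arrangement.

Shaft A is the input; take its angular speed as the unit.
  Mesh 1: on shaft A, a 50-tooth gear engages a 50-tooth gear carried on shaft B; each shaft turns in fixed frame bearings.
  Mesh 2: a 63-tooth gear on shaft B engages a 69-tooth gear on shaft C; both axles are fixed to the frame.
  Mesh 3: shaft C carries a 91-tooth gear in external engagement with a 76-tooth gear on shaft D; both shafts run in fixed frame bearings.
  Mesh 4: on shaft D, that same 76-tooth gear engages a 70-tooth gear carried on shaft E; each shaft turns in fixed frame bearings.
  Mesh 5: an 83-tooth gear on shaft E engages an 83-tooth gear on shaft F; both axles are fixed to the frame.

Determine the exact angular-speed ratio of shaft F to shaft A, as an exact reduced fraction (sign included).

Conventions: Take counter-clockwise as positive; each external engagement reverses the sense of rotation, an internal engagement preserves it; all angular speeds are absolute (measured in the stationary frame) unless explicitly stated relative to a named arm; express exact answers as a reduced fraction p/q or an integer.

-273/230

class = fixed-axis compound train [5 meshes; 5 ratios multiply, 5 sense flips]
mesh 1 [50T→50T]: running ratio 1, sense −
mesh 2 [63T→69T]: running ratio 21/23, sense +
mesh 3 [91T→76T]: running ratio 1911/1748, sense −
mesh 4 [76T→70T]: running ratio 273/230, sense +
mesh 5 [83T→83T]: running ratio 273/230, sense −
ω_out/ω_in = -273/230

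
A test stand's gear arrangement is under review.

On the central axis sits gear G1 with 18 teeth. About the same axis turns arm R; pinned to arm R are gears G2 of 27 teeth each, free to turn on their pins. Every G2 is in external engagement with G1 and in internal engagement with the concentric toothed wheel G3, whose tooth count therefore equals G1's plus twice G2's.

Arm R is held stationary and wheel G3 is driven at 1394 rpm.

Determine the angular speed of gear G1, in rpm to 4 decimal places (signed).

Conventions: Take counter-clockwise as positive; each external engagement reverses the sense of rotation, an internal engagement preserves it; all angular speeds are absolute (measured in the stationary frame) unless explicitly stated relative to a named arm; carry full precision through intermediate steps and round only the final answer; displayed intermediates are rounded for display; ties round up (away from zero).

-5576.0000 rpm

topology: planetary set — G1 18T / G2 27T / G3 72T, arm = carrier (Willis)
normalise by the input: solve with ω_ring = 1, then scale by 1394 rpm
ring teeth: 18 + 2·27 = 72
18(ω_sun−ω_arm) = −72(ω_ring−ω_arm),  ω_arm = 0, ω_ring = 1
ω_sun = 0 − (72/18)(1−0) = -4
scale: ω_sun = -4 × 1394 rpm = -5576.0000 rpm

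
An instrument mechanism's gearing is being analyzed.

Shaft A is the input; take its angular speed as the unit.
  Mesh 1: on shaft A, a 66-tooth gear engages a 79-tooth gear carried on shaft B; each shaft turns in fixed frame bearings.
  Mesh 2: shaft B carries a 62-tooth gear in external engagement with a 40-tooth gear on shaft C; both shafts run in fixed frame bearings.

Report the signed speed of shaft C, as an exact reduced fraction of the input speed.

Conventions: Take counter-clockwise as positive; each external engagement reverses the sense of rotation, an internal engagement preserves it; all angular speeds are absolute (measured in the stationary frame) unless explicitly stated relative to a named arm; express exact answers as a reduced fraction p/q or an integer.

2-mesh fixed-axis compound train (all bearings frame-fixed)
mesh 1 [66T→79T]: |ω|/ω_in = 1×66/79 = 66/79, sense flips to −
mesh 2 [62T→40T]: |ω|/ω_in = (66/79)×62/40 = 1023/790, sense flips to +
signed output speed (× input speed) = 1023/790

1023/790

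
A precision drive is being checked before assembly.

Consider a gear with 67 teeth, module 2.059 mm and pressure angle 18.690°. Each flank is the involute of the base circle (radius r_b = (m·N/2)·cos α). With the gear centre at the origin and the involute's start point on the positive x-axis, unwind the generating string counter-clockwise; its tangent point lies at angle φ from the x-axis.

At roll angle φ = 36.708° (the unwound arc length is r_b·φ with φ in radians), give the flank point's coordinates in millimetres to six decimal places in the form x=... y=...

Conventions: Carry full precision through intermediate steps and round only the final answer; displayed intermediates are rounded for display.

recognized (one wheel, involute flank): single-mesh tooth geometry, m = 2.059, N = 67
pitch radius r_p = m·N/2 = 2.059·67/2 = 68.976500
base radius r_b = r_p·cos α = 68.976500·cos 18.690° = 65.339108
roll angle φ = 36.708° = 0.64067546 rad
x = r_b·(cos φ + φ·sin φ) = 77.403823
y = r_b·(sin φ − φ·cos φ) = 5.495841

x=77.403823 y=5.495841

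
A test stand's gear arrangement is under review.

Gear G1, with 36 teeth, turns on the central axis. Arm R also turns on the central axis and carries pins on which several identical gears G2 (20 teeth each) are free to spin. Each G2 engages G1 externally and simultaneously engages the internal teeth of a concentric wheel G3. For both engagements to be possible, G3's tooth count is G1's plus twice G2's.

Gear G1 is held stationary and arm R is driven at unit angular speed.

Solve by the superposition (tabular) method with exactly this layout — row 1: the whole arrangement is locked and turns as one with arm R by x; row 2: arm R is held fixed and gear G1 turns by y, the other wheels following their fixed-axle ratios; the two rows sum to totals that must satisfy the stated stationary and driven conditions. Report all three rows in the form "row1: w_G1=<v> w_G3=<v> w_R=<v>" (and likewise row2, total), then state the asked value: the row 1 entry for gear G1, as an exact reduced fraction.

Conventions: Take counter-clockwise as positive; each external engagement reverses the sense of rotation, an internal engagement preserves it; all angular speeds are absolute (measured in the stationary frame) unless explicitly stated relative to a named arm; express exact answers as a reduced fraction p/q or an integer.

recognized (axles ride arm R): planetary set, 36/20/76 teeth
row 1 — lock + rotate with arm: ω_sun = ω_ring = ω_arm = x
superposition row 2 [arm held]: sun y, ring −(36/76)·y, arm 0
boundary: total ω_sun = x + y = 0 and total ω_arm = x = 1  ⇒  y = -1, x = 1
row 2 ring = −(36/76)·(-1) = 9/19
totals (row 1 + row 2): sun 1 + (-1) = 0, ring 1 + 9/19 = 28/19, arm 1 + 0 = 1
asked cell (row1, sun) = 1

row1: w_G1=1 w_G3=1 w_R=1
row2: w_G1=-1 w_G3=9/19 w_R=0
total: w_G1=0 w_G3=28/19 w_R=1
asked value: 1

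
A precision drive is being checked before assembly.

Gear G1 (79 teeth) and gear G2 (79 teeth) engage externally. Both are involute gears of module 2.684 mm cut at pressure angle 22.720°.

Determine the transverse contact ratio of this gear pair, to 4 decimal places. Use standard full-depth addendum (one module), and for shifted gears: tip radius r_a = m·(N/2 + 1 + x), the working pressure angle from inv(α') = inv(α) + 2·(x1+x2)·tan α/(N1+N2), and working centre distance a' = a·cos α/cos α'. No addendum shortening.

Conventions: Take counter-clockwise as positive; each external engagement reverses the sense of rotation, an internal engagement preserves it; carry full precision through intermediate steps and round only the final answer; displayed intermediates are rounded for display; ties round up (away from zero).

class = single-mesh tooth geometry [involute pair 79T × 79T, m = 2.684]
base radii: r_b1 = 97.791356, r_b2 = 97.791356
tip radii: r_a1 = 108.702000, r_a2 = 108.702000
no profile shift: α' = α, a' = a
action lengths: √(r_a1²−r_b1²) = 47.465519, √(r_a2²−r_b2²) = 47.465519
base pitch p_b = π·m·cos α = 7.777737
CR = (47.465519 + 47.465519 − 212.036000·sin 22.72000°)/7.777737 = 1.676167
contact ratio ≈ 1.6762

1.6762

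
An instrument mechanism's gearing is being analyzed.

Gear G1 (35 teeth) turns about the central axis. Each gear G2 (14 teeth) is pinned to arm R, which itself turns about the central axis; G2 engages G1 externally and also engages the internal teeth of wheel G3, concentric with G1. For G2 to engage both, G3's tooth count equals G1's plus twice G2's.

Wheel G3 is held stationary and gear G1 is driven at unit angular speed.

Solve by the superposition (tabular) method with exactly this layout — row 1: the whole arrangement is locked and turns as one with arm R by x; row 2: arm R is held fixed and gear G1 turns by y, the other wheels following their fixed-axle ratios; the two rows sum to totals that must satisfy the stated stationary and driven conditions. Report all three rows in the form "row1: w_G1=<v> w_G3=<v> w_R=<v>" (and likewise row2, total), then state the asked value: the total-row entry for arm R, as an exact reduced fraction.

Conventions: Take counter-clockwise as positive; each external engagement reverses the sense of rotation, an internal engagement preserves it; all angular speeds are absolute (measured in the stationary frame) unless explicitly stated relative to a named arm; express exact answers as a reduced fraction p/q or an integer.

row1: w_G1=5/14 w_G3=5/14 w_R=5/14
row2: w_G1=9/14 w_G3=-5/14 w_R=0
total: w_G1=1 w_G3=0 w_R=5/14
asked value: 5/14

recognized (axles ride arm R): planetary set, 35/14/63 teeth
row 1: whole set turns with the arm by x
row 2 — arm fixed, fixed-axis ratios: sun y, ring −(35/63)·y, arm 0
boundary: total ω_ring = x − (35/63)·y = 0 and total ω_sun = x + y = 1  ⇒  y = 9/14, x = 5/14
row 2 ring = −(35/63)·9/14 = -5/14
totals (row 1 + row 2): sun 5/14 + 9/14 = 1, ring 5/14 + (-5/14) = 0, arm 5/14 + 0 = 5/14
asked cell (total, arm) = 5/14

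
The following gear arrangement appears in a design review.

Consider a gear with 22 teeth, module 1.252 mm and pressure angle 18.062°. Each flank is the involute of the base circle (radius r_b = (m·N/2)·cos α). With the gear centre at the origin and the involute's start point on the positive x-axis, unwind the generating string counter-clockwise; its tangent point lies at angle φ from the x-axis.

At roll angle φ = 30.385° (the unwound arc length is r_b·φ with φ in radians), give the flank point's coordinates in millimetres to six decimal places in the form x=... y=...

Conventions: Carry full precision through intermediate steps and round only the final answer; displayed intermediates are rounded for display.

single-mesh involute tooth geometry (22T wheel at module 1.252)
pitch radius r_p = m·N/2 = 1.252·22/2 = 13.772000
base radius r_b = r_p·cos α = 13.772000·cos 18.062° = 13.093337
roll angle φ = 30.385° = 0.53031829 rad
x = r_b·(cos φ + φ·sin φ) = 14.807063
y = r_b·(sin φ − φ·cos φ) = 0.632813

x=14.807063 y=0.632813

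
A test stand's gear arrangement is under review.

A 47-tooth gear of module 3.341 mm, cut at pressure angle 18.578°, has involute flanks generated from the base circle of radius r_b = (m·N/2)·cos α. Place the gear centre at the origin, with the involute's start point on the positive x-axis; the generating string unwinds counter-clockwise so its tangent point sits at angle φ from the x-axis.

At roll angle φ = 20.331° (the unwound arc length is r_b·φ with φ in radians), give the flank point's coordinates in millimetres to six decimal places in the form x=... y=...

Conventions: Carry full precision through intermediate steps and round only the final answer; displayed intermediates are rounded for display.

single-mesh involute tooth geometry (47T wheel at module 3.341)
pitch radius r_p = m·N/2 = 3.341·47/2 = 78.513500
base radius r_b = r_p·cos α = 78.513500·cos 18.578° = 74.422225
roll angle φ = 20.331° = 0.35484289 rad
x = r_b·(cos φ + φ·sin φ) = 78.961146
y = r_b·(sin φ − φ·cos φ) = 1.094489

x=78.961146 y=1.094489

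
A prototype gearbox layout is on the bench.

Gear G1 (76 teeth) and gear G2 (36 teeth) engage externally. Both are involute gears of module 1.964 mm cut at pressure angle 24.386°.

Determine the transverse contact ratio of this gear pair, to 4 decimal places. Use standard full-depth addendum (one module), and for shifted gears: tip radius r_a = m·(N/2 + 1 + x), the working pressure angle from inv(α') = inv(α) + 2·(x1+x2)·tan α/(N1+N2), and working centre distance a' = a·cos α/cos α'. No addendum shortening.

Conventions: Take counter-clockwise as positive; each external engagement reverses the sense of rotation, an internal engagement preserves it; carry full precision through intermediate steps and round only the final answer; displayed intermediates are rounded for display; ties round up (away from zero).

topology: single-mesh involute geometry — m = 1.964, 76T/36T pair
base radii: r_b1 = 67.973674, r_b2 = 32.198056
tip radii: r_a1 = 76.596000, r_a2 = 37.316000
no profile shift: α' = α, a' = a
action lengths: √(r_a1²−r_b1²) = 35.306187, √(r_a2²−r_b2²) = 18.861841
base pitch p_b = π·m·cos α = 5.619621
CR = (35.306187 + 18.861841 − 109.984000·sin 24.38600°)/5.619621 = 1.558401
contact ratio ≈ 1.5584

1.5584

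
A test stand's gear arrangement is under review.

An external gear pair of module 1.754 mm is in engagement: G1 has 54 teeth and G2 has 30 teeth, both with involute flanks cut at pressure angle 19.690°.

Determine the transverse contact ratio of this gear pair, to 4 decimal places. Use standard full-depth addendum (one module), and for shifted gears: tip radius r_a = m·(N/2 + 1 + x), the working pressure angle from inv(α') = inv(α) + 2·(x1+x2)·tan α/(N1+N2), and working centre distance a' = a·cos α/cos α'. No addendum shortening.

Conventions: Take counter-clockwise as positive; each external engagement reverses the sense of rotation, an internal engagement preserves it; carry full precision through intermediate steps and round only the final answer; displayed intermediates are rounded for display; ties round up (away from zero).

1.7260

recognized (one external pair, fixed centres): single-mesh tooth geometry, m = 1.754, N1 = 54, N2 = 30
base radii: r_b1 = 44.588948, r_b2 = 24.771638
tip radii: r_a1 = 49.112000, r_a2 = 28.064000
no profile shift: α' = α, a' = a
action lengths: √(r_a1²−r_b1²) = 20.586750, √(r_a2²−r_b2²) = 13.189165
base pitch p_b = π·m·cos α = 5.188160
CR = (20.586750 + 13.189165 − 73.668000·sin 19.69000°)/5.188160 = 1.726024
contact ratio ≈ 1.7260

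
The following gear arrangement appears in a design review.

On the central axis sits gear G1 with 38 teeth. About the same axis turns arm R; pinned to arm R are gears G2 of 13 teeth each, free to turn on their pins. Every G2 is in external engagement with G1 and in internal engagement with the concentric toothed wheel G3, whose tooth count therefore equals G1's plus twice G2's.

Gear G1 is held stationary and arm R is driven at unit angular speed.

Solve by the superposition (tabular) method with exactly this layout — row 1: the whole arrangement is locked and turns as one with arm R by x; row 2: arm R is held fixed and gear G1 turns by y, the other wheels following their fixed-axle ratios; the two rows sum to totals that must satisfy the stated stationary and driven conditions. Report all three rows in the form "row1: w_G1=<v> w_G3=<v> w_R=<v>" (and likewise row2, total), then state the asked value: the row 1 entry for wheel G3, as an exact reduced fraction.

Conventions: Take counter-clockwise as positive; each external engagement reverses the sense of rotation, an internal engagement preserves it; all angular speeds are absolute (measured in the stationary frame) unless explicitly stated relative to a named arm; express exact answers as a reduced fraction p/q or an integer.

class = planetary set [G3 = 38+2·13 = 64; Willis about the carrier]
row 1: whole set turns with the arm by x
row 2 (arm held, sun turns y): ω_ring = −(38/64)·y, ω_arm = 0
boundary: total ω_sun = x + y = 0 and total ω_arm = x = 1  ⇒  y = -1, x = 1
row 2 ring = −(38/64)·(-1) = 19/32
totals (row 1 + row 2): sun 1 + (-1) = 0, ring 1 + 19/32 = 51/32, arm 1 + 0 = 1
asked cell (row1, ring) = 1

row1: w_G1=1 w_G3=1 w_R=1
row2: w_G1=-1 w_G3=19/32 w_R=0
total: w_G1=0 w_G3=51/32 w_R=1
asked value: 1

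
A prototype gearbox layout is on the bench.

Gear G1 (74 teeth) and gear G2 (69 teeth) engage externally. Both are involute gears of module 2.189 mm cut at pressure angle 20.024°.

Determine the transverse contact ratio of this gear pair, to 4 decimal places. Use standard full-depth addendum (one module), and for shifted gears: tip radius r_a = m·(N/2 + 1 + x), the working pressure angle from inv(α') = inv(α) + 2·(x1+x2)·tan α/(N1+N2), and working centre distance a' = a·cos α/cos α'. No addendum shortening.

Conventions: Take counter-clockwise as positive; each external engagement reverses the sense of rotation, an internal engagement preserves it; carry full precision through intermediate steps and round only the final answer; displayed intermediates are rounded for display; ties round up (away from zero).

1.8091

recognized (one external pair, fixed centres): single-mesh tooth geometry, m = 2.189, N1 = 74, N2 = 69
base radii: r_b1 = 76.096914, r_b2 = 70.955231
tip radii: r_a1 = 83.182000, r_a2 = 77.709500
no profile shift: α' = α, a' = a
action lengths: √(r_a1²−r_b1²) = 33.593225, √(r_a2²−r_b2²) = 31.687878
base pitch p_b = π·m·cos α = 6.461230
CR = (33.593225 + 31.687878 − 156.513500·sin 20.02400°)/6.461230 = 1.809057
contact ratio ≈ 1.8091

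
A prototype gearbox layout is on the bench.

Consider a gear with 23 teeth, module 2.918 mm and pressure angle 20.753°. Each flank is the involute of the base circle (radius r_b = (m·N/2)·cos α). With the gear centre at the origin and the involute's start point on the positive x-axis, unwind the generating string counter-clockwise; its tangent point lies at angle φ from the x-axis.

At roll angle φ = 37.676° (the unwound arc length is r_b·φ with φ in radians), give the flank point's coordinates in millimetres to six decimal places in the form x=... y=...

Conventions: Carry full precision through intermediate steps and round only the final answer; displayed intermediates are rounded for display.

recognized (one wheel, involute flank): single-mesh tooth geometry, m = 2.918, N = 23
pitch radius r_p = m·N/2 = 2.918·23/2 = 33.557000
base radius r_b = r_p·cos α = 33.557000·cos 20.753° = 31.379710
roll angle φ = 37.676° = 0.65757025 rad
x = r_b·(cos φ + φ·sin φ) = 37.448032
y = r_b·(sin φ − φ·cos φ) = 2.847461

x=37.448032 y=2.847461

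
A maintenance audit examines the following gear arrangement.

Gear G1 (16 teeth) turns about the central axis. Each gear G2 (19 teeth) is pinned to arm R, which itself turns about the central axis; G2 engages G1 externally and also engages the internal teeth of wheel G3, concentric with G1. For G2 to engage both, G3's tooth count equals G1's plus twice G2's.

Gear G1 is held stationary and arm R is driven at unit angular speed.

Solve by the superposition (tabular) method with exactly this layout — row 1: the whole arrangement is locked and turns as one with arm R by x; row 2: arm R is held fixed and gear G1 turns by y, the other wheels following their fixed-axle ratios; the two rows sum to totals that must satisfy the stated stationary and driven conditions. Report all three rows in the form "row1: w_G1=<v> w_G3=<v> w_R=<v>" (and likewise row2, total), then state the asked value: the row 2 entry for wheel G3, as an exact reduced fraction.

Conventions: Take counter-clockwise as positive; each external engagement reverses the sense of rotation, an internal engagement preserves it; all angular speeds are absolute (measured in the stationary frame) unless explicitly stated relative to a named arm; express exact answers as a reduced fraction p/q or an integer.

row1: w_G1=1 w_G3=1 w_R=1
row2: w_G1=-1 w_G3=8/27 w_R=0
total: w_G1=0 w_G3=35/27 w_R=1
asked value: 8/27

class = planetary set [G3 = 16+2·19 = 54; Willis about the carrier]
row 1 (train locked, turned with arm): all members turn x
row 2: sun turns y, ring = −(16/54)·y, arm 0
boundary: total ω_sun = x + y = 0 and total ω_arm = x = 1  ⇒  y = -1, x = 1
row 2 ring = −(16/54)·(-1) = 8/27
totals (row 1 + row 2): sun 1 + (-1) = 0, ring 1 + 8/27 = 35/27, arm 1 + 0 = 1
asked cell (row2, ring) = 8/27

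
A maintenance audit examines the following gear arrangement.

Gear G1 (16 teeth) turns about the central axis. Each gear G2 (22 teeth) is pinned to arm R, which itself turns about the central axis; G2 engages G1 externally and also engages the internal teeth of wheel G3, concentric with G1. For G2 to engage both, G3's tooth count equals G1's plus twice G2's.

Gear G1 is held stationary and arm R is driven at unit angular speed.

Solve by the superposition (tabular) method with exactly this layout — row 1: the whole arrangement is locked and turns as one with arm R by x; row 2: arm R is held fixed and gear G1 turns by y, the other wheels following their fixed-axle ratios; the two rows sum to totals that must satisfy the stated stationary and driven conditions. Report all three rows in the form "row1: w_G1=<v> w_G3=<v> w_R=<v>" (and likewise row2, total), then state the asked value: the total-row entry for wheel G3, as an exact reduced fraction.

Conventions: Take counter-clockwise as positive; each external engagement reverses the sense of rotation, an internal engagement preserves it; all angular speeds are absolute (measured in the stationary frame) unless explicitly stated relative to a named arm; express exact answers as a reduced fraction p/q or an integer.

recognized (axles ride arm R): planetary set, 16/22/60 teeth
row 1 — lock + rotate with arm: ω_sun = ω_ring = ω_arm = x
row 2 (arm held, sun turns y): ω_ring = −(16/60)·y, ω_arm = 0
boundary: total ω_sun = x + y = 0 and total ω_arm = x = 1  ⇒  y = -1, x = 1
row 2 ring = −(16/60)·(-1) = 4/15
totals (row 1 + row 2): sun 1 + (-1) = 0, ring 1 + 4/15 = 19/15, arm 1 + 0 = 1
asked cell (total, ring) = 19/15

row1: w_G1=1 w_G3=1 w_R=1
row2: w_G1=-1 w_G3=4/15 w_R=0
total: w_G1=0 w_G3=19/15 w_R=1
asked value: 19/15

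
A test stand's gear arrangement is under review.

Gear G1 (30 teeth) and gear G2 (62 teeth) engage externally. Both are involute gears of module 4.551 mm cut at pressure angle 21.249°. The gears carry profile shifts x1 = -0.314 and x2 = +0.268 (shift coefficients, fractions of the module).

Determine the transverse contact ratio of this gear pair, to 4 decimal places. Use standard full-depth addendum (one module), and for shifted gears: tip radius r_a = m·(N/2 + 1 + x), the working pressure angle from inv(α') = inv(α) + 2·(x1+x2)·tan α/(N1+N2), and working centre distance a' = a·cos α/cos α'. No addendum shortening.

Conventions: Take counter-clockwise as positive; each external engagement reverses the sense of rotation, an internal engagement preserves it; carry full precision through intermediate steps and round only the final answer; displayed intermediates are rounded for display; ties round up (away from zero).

topology: single-mesh involute geometry — m = 4.551, 30T/62T pair
base radii: r_b1 = 63.623949, r_b2 = 131.489495
tip radii: r_a1 = 71.386986, r_a2 = 146.851668
inv(α') = inv(21.249°) + 2·(-0.314+0.268)·tan α/(30+62) = 0.01760477  ⇒  α' = 21.10052°
a' = a·cos α / cos α' = 209.3460·cos 21.249°/cos 21.10052° = 209.135955
action lengths: √(r_a1²−r_b1²) = 32.374294, √(r_a2²−r_b2²) = 65.390559
base pitch p_b = π·m·cos α = 13.325369
CR = (32.374294 + 65.390559 − 209.135955·sin 21.10052°)/13.325369 = 1.686618
contact ratio ≈ 1.6866

1.6866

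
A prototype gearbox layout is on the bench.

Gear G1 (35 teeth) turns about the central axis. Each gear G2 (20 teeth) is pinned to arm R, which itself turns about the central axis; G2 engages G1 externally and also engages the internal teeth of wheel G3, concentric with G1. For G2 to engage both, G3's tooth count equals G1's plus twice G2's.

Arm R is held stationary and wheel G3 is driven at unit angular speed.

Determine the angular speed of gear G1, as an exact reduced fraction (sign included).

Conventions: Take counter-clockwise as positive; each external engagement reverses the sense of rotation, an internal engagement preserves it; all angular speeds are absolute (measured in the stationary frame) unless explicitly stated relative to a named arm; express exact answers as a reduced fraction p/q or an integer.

recognized (axles ride arm R): planetary set, 35/20/75 teeth
ring teeth: 35 + 2·20 = 75
35(ω_sun−ω_arm) = −75(ω_ring−ω_arm),  ω_arm = 0, ω_ring = 1
ω_sun = 0 − (75/35)(1−0) = -15/7
exact speed ratio = -15/7

-15/7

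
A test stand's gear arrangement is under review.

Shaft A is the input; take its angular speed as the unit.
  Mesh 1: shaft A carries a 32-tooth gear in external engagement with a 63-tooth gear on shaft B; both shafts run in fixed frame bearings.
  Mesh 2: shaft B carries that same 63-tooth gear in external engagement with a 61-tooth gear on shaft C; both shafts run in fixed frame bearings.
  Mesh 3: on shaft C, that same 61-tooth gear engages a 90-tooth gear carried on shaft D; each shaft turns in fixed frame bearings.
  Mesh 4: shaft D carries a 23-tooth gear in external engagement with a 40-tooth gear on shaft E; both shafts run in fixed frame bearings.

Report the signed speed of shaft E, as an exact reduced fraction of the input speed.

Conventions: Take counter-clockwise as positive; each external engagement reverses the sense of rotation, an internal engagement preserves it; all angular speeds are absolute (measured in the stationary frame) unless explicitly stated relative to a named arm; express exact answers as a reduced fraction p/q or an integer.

46/225

4-mesh fixed-axis compound train (all bearings frame-fixed)
mesh 1 [32T→63T]: |ω|/ω_in = 1×32/63 = 32/63, sense flips to −
mesh 2 [63T→61T]: |ω|/ω_in = (32/63)×63/61 = 32/61, sense flips to +
mesh 3 [61T→90T]: |ω|/ω_in = (32/61)×61/90 = 16/45, sense flips to −
mesh 4 [23T→40T]: |ω|/ω_in = (16/45)×23/40 = 46/225, sense flips to +
signed output speed (× input speed) = 46/225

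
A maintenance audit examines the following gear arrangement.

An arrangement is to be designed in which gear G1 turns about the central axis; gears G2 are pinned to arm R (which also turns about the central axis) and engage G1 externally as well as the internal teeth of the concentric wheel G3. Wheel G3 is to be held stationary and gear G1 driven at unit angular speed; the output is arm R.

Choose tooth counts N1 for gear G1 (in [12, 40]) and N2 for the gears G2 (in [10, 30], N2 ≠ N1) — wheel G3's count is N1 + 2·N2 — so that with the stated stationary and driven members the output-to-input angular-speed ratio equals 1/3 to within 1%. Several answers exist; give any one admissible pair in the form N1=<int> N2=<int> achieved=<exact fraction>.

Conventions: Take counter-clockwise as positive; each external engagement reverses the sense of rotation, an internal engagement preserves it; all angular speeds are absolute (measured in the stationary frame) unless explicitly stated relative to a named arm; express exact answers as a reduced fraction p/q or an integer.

topology: planetary set — design target 1/3, arm = carrier (Willis)
Willis with ω_ring = 0: ω_arm/ω_sun = N1/(N1+N3); set equal to 1/3  ⇒  N3/N1 = 1/(1/3) − 1 = 2
N3 = N1 + 2·N2  ⇒  N2/N1 = (N3/N1 − 1)/2 = (2 − 1)/2 = 1/2
smallest multiple with N1 ≥ 12 and N2 ≥ 10: k = 10  ⇒  N1 = 10·2 = 20, N2 = 10·1 = 10 (N1 ≤ 40, N2 ≤ 30, N2 ≠ N1 ✓), N3 = 20 + 2·10 = 40
check: N1/(N1+N3) with N1 = 20, N3 = 40 gives 1/3; |achieved − target| = 0 ≤ 1/300 ✓

N1=20 N2=10 achieved=1/3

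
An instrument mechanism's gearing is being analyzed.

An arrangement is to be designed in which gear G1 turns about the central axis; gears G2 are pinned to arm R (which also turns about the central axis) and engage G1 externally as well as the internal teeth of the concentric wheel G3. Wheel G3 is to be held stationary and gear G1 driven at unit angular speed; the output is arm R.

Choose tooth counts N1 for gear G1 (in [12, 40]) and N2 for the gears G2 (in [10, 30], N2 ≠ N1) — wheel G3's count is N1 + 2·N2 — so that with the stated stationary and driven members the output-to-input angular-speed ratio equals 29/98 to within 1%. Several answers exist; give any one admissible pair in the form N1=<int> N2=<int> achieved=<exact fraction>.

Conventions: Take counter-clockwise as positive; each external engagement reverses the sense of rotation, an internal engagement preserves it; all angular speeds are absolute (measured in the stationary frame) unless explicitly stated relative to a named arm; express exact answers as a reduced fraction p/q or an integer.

topology: planetary set — design target 29/98, arm = carrier (Willis)
Willis with ω_ring = 0: ω_arm/ω_sun = N1/(N1+N3); set equal to 29/98  ⇒  N3/N1 = 1/(29/98) − 1 = 69/29
N3 = N1 + 2·N2  ⇒  N2/N1 = (N3/N1 − 1)/2 = (69/29 − 1)/2 = 20/29
smallest multiple with N1 ≥ 12 and N2 ≥ 10: k = 1  ⇒  N1 = 1·29 = 29, N2 = 1·20 = 20 (N1 ≤ 40, N2 ≤ 30, N2 ≠ N1 ✓), N3 = 29 + 2·20 = 69
check: N1/(N1+N3) with N1 = 29, N3 = 69 gives 29/98; |achieved − target| = 0 ≤ 29/9800 ✓

N1=29 N2=20 achieved=29/98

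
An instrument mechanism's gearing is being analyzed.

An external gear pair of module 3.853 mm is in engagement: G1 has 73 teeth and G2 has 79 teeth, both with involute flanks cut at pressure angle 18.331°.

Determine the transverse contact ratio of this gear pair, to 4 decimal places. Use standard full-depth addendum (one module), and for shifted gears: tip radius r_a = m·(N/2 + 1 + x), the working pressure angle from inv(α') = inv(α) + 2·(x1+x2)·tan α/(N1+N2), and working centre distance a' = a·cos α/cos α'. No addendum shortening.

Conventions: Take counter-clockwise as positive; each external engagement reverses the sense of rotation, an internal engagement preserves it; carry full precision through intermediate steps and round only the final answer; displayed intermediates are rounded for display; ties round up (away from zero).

1.9282

topology: single-mesh involute geometry — m = 3.853, 73T/79T pair
base radii: r_b1 = 133.498066, r_b2 = 144.470510
tip radii: r_a1 = 144.487500, r_a2 = 156.046500
no profile shift: α' = α, a' = a
action lengths: √(r_a1²−r_b1²) = 55.271186, √(r_a2²−r_b2²) = 58.981200
base pitch p_b = π·m·cos α = 11.490316
CR = (55.271186 + 58.981200 − 292.828000·sin 18.33100°)/11.490316 = 1.928249
contact ratio ≈ 1.9282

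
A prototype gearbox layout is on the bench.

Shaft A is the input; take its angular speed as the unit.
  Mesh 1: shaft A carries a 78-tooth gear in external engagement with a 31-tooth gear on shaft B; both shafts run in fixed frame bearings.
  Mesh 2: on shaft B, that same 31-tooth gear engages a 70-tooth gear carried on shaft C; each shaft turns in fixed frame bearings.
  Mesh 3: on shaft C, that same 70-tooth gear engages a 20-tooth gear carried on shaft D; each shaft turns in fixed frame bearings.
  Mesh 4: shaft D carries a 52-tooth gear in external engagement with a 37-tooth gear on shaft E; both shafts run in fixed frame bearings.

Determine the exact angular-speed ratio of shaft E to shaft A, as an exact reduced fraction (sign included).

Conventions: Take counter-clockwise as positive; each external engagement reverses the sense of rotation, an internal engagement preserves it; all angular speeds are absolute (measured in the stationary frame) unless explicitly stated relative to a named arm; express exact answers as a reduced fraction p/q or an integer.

1014/185

class = fixed-axis compound train [4 meshes; 4 ratios multiply, 4 sense flips]
mesh 1 [78T→31T]: running ratio 78/31, sense −
mesh 2 [31T→70T]: running ratio 39/35, sense +
mesh 3 [70T→20T]: running ratio 39/10, sense −
mesh 4 [52T→37T]: running ratio 1014/185, sense +
ω_out/ω_in = 1014/185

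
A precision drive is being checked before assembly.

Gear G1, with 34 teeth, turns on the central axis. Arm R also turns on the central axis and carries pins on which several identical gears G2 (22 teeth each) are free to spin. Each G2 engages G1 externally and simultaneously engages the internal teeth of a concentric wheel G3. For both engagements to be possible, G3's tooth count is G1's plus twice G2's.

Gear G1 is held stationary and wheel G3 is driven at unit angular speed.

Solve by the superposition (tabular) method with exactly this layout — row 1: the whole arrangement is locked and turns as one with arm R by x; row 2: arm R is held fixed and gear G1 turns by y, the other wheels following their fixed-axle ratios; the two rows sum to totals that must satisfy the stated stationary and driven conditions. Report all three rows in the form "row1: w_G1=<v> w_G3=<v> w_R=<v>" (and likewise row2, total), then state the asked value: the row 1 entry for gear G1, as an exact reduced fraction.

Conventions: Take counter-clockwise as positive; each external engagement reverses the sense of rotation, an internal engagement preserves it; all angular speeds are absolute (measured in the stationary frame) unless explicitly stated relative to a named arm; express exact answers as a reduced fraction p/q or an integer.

topology: planetary set — G1 34T / G2 22T / G3 78T, arm = carrier (Willis)
row 1 (train locked, turned with arm): all members turn x
superposition row 2 [arm held]: sun y, ring −(34/78)·y, arm 0
boundary: total ω_sun = x + y = 0 and total ω_ring = x − (34/78)·y = 1  ⇒  y = -39/56, x = 39/56
row 2 ring = −(34/78)·(-39/56) = 17/56
totals (row 1 + row 2): sun 39/56 + (-39/56) = 0, ring 39/56 + 17/56 = 1, arm 39/56 + 0 = 39/56
asked cell (row1, sun) = 39/56

row1: w_G1=39/56 w_G3=39/56 w_R=39/56
row2: w_G1=-39/56 w_G3=17/56 w_R=0
total: w_G1=0 w_G3=1 w_R=39/56
asked value: 39/56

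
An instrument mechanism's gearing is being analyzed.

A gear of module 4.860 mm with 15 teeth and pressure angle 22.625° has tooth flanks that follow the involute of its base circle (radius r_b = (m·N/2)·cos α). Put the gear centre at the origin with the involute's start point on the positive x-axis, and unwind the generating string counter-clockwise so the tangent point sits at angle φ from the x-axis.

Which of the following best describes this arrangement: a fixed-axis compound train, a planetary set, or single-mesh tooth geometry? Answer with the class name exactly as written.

class = single-mesh tooth geometry [base-circle involute, m = 4.860, 15T]
classification: single-mesh tooth geometry

single-mesh tooth geometry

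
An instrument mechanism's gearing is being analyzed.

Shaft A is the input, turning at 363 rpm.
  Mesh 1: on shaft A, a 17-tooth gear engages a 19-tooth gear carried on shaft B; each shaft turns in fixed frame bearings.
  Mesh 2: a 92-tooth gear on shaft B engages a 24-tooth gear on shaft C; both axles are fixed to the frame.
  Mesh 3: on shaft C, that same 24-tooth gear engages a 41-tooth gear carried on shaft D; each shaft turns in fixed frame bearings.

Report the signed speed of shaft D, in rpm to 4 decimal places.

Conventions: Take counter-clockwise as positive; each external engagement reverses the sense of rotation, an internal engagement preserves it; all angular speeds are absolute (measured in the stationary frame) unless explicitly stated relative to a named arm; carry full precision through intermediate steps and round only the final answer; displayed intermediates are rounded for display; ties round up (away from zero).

-728.7959 rpm

3-mesh fixed-axis compound train (all bearings frame-fixed)
mesh 1 [17T→19T]: ω = 363.0000×17/19 = 324.7895 rpm, sense flips to −
mesh 2 [92T→24T]: ω = 324.7895×92/24 = 1245.0263 rpm, sense flips to +
mesh 3 [24T→41T]: ω = 1245.0263×24/41 = 728.7959 rpm, sense flips to −
signed output speed = -728.7959 rpm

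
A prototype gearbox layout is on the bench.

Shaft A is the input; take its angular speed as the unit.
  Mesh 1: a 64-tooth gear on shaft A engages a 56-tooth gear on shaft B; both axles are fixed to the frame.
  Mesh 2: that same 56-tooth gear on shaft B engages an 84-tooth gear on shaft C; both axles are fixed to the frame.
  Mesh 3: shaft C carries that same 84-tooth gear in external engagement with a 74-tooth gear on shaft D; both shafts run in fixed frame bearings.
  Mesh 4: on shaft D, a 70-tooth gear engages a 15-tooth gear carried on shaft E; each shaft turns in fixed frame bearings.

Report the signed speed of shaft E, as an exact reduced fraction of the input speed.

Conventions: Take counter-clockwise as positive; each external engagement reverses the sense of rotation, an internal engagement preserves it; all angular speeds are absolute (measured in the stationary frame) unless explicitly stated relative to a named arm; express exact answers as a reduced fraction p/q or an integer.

4-mesh fixed-axis compound train (all bearings frame-fixed)
mesh 1 [64T→56T]: |ω|/ω_in = 1×64/56 = 8/7, sense flips to −
mesh 2 [56T→84T]: |ω|/ω_in = (8/7)×56/84 = 16/21, sense flips to +
mesh 3 [84T→74T]: |ω|/ω_in = (16/21)×84/74 = 32/37, sense flips to −
mesh 4 [70T→15T]: |ω|/ω_in = (32/37)×70/15 = 448/111, sense flips to +
signed output speed (× input speed) = 448/111

448/111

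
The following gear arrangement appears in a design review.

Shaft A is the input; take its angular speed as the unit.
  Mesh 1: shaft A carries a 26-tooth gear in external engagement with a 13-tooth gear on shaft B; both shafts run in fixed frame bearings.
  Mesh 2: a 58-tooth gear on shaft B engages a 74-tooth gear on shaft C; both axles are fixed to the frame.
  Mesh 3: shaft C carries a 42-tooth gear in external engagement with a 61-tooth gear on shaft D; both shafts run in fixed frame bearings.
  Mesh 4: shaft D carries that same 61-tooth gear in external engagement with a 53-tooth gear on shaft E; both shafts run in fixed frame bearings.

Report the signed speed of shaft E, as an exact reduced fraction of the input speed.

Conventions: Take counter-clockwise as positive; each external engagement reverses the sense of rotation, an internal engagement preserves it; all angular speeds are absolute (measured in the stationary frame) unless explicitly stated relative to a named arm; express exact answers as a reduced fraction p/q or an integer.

4-mesh fixed-axis compound train (all bearings frame-fixed)
mesh 1 [26T→13T]: |ω|/ω_in = 1×26/13 = 2, sense flips to −
mesh 2 [58T→74T]: |ω|/ω_in = 2×58/74 = 58/37, sense flips to +
mesh 3 [42T→61T]: |ω|/ω_in = (58/37)×42/61 = 2436/2257, sense flips to −
mesh 4 [61T→53T]: |ω|/ω_in = (2436/2257)×61/53 = 2436/1961, sense flips to +
signed output speed (× input speed) = 2436/1961

2436/1961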